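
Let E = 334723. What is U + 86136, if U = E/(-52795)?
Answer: 4547215397/52795 ≈ 86130.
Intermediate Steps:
U = -334723/52795 (U = 334723/(-52795) = 334723*(-1/52795) = -334723/52795 ≈ -6.3400)
U + 86136 = -334723/52795 + 86136 = 4547215397/52795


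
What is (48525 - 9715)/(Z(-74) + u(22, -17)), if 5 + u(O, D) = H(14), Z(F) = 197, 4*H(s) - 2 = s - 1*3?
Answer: 155240/781 ≈ 198.77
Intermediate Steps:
H(s) = -¼ + s/4 (H(s) = ½ + (s - 1*3)/4 = ½ + (s - 3)/4 = ½ + (-3 + s)/4 = ½ + (-¾ + s/4) = -¼ + s/4)
u(O, D) = -7/4 (u(O, D) = -5 + (-¼ + (¼)*14) = -5 + (-¼ + 7/2) = -5 + 13/4 = -7/4)
(48525 - 9715)/(Z(-74) + u(22, -17)) = (48525 - 9715)/(197 - 7/4) = 38810/(781/4) = 38810*(4/781) = 155240/781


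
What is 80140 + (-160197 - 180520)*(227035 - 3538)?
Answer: -76149147209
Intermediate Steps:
80140 + (-160197 - 180520)*(227035 - 3538) = 80140 - 340717*223497 = 80140 - 76149227349 = -76149147209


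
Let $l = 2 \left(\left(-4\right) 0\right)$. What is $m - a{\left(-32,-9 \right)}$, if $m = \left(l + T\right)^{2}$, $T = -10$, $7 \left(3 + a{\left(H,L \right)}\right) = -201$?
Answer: $\frac{922}{7} \approx 131.71$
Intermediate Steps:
$a{\left(H,L \right)} = - \frac{222}{7}$ ($a{\left(H,L \right)} = -3 + \frac{1}{7} \left(-201\right) = -3 - \frac{201}{7} = - \frac{222}{7}$)
$l = 0$ ($l = 2 \cdot 0 = 0$)
$m = 100$ ($m = \left(0 - 10\right)^{2} = \left(-10\right)^{2} = 100$)
$m - a{\left(-32,-9 \right)} = 100 - - \frac{222}{7} = 100 + \frac{222}{7} = \frac{922}{7}$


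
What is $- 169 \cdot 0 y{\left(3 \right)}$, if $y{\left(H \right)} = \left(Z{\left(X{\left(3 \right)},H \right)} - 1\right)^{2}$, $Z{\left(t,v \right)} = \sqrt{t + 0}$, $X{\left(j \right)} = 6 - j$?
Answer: $0$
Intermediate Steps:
$Z{\left(t,v \right)} = \sqrt{t}$
$y{\left(H \right)} = \left(-1 + \sqrt{3}\right)^{2}$ ($y{\left(H \right)} = \left(\sqrt{6 - 3} - 1\right)^{2} = \left(\sqrt{3} - 1\right)^{2} = \left(-1 + \sqrt{3}\right)^{2}$)
$- 169 \cdot 0 y{\left(3 \right)} = - 169 \cdot 0 \left(1 - \sqrt{3}\right)^{2} = \left(-169\right) 0 = 0$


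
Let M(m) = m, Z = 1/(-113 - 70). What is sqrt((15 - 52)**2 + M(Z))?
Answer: sqrt(45846258)/183 ≈ 37.000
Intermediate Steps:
Z = -1/183 (Z = 1/(-183) = -1/183 ≈ -0.0054645)
sqrt((15 - 52)**2 + M(Z)) = sqrt((15 - 52)**2 - 1/183) = sqrt((-37)**2 - 1/183) = sqrt(1369 - 1/183) = sqrt(250526/183) = sqrt(45846258)/183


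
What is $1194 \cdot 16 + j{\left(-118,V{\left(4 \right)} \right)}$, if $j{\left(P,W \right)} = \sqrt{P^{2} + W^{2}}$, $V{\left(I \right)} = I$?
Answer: $19104 + 2 \sqrt{3485} \approx 19222.0$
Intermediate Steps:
$1194 \cdot 16 + j{\left(-118,V{\left(4 \right)} \right)} = 1194 \cdot 16 + \sqrt{\left(-118\right)^{2} + 4^{2}} = 19104 + \sqrt{13924 + 16} = 19104 + \sqrt{13940} = 19104 + 2 \sqrt{3485}$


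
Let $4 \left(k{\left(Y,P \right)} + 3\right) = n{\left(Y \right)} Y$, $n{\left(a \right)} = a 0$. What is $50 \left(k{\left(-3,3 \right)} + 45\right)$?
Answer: $2100$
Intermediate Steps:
$n{\left(a \right)} = 0$
$k{\left(Y,P \right)} = -3$ ($k{\left(Y,P \right)} = -3 + \frac{0 Y}{4} = -3 + \frac{1}{4} \cdot 0 = -3 + 0 = -3$)
$50 \left(k{\left(-3,3 \right)} + 45\right) = 50 \left(-3 + 45\right) = 50 \cdot 42 = 2100$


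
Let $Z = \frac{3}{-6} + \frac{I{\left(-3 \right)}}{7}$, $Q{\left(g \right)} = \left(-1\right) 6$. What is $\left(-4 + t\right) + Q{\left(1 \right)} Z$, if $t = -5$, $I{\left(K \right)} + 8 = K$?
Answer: $\frac{24}{7} \approx 3.4286$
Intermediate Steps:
$I{\left(K \right)} = -8 + K$
$Q{\left(g \right)} = -6$
$Z = - \frac{29}{14}$ ($Z = \frac{3}{-6} + \frac{-8 - 3}{7} = 3 \left(- \frac{1}{6}\right) - \frac{11}{7} = - \frac{1}{2} - \frac{11}{7} = - \frac{29}{14} \approx -2.0714$)
$\left(-4 + t\right) + Q{\left(1 \right)} Z = \left(-4 - 5\right) - - \frac{87}{7} = -9 + \frac{87}{7} = \frac{24}{7}$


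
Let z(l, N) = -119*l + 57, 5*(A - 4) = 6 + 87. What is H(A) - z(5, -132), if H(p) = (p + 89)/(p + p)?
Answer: 61073/113 ≈ 540.47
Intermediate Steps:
A = 113/5 (A = 4 + (6 + 87)/5 = 4 + (1/5)*93 = 4 + 93/5 = 113/5 ≈ 22.600)
z(l, N) = 57 - 119*l
H(p) = (89 + p)/(2*p) (H(p) = (89 + p)/((2*p)) = (89 + p)*(1/(2*p)) = (89 + p)/(2*p))
H(A) - z(5, -132) = (89 + 113/5)/(2*(113/5)) - (57 - 119*5) = (1/2)*(5/113)*(558/5) - (57 - 595) = 279/113 - 1*(-538) = 279/113 + 538 = 61073/113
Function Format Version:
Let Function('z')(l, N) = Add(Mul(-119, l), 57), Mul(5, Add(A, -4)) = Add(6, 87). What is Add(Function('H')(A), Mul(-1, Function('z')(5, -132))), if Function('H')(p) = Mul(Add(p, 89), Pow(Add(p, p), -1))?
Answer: Rational(61073, 113) ≈ 540.47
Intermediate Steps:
A = Rational(113, 5) (A = Add(4, Mul(Rational(1, 5), Add(6, 87))) = Add(4, Mul(Rational(1, 5), 93)) = Add(4, Rational(93, 5)) = Rational(113, 5) ≈ 22.600)
Function('z')(l, N) = Add(57, Mul(-119, l))
Function('H')(p) = Mul(Rational(1, 2), Pow(p, -1), Add(89, p)) (Function('H')(p) = Mul(Add(89, p), Pow(Mul(2, p), -1)) = Mul(Add(89, p), Mul(Rational(1, 2), Pow(p, -1))) = Mul(Rational(1, 2), Pow(p, -1), Add(89, p)))
Add(Function('H')(A), Mul(-1, Function('z')(5, -132))) = Add(Mul(Rational(1, 2), Pow(Rational(113, 5), -1), Add(89, Rational(113, 5))), Mul(-1, Add(57, Mul(-119, 5)))) = Add(Mul(Rational(1, 2), Rational(5, 113), Rational(558, 5)), Mul(-1, Add(57, -595))) = Add(Rational(279, 113), Mul(-1, -538)) = Add(Rational(279, 113), 538) = Rational(61073, 113)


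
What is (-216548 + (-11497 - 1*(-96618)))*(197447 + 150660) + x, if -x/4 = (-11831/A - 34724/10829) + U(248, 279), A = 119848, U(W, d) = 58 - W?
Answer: -14844189749865410791/324458498 ≈ -4.5751e+10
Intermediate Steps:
x = 250878178331/324458498 (x = -4*((-11831/119848 - 34724/10829) + (58 - 1*248)) = -4*((-11831*1/119848 - 34724*1/10829) + (58 - 248)) = -4*((-11831/119848 - 34724/10829) - 190) = -4*(-4289719851/1297833992 - 190) = -4*(-250878178331/1297833992) = 250878178331/324458498 ≈ 773.22)
(-216548 + (-11497 - 1*(-96618)))*(197447 + 150660) + x = (-216548 + (-11497 - 1*(-96618)))*(197447 + 150660) + 250878178331/324458498 = (-216548 + (-11497 + 96618))*348107 + 250878178331/324458498 = (-216548 + 85121)*348107 + 250878178331/324458498 = -131427*348107 + 250878178331/324458498 = -45750658689 + 250878178331/324458498 = -14844189749865410791/324458498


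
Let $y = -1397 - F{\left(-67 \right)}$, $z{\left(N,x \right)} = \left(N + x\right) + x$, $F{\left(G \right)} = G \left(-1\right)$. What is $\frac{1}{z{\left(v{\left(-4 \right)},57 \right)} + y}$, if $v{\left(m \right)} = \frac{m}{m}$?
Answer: $- \frac{1}{1349} \approx -0.00074129$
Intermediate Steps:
$F{\left(G \right)} = - G$
$v{\left(m \right)} = 1$
$z{\left(N,x \right)} = N + 2 x$
$y = -1464$ ($y = -1397 - \left(-1\right) \left(-67\right) = -1397 - 67 = -1464$)
$\frac{1}{z{\left(v{\left(-4 \right)},57 \right)} + y} = \frac{1}{\left(1 + 2 \cdot 57\right) - 1464} = \frac{1}{\left(1 + 114\right) - 1464} = \frac{1}{115 - 1464} = \frac{1}{-1349} = - \frac{1}{1349}$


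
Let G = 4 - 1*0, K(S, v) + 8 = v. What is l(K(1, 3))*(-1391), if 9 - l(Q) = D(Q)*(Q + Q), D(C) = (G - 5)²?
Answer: -26429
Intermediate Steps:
K(S, v) = -8 + v
G = 4 (G = 4 + 0 = 4)
D(C) = 1 (D(C) = (4 - 5)² = (-1)² = 1)
l(Q) = 9 - 2*Q (l(Q) = 9 - (Q + Q) = 9 - 2*Q)
l(K(1, 3))*(-1391) = (9 - 2*(-8 + 3))*(-1391) = (9 - 2*(-5))*(-1391) = (9 + 10)*(-1391) = 19*(-1391) = -26429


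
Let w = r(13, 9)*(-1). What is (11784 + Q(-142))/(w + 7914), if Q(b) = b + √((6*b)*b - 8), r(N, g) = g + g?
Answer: 5821/3948 + √7561/1974 ≈ 1.5185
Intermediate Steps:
r(N, g) = 2*g
Q(b) = b + √(-8 + 6*b²) (Q(b) = b + √(6*b² - 8) = b + √(-8 + 6*b²))
w = -18 (w = (2*9)*(-1) = 18*(-1) = -18)
(11784 + Q(-142))/(w + 7914) = (11784 + (-142 + √(-8 + 6*(-142)²)))/(-18 + 7914) = (11784 + (-142 + √(-8 + 6*20164)))/7896 = (11784 + (-142 + √(-8 + 120984)))*(1/7896) = (11784 + (-142 + √120976))*(1/7896) = (11784 + (-142 + 4*√7561))*(1/7896) = (11642 + 4*√7561)*(1/7896) = 5821/3948 + √7561/1974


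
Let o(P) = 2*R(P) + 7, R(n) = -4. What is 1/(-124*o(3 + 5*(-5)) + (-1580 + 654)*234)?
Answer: -1/216560 ≈ -4.6177e-6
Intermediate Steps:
o(P) = -1 (o(P) = 2*(-4) + 7 = -8 + 7 = -1)
1/(-124*o(3 + 5*(-5)) + (-1580 + 654)*234) = 1/(-124*(-1) + (-1580 + 654)*234) = 1/(124 - 926*234) = 1/(124 - 216684) = 1/(-216560) = -1/216560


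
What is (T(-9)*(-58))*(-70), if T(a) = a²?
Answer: 328860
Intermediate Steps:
(T(-9)*(-58))*(-70) = ((-9)²*(-58))*(-70) = (81*(-58))*(-70) = -4698*(-70) = 328860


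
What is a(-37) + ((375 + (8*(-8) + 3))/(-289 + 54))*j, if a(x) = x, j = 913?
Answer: -295377/235 ≈ -1256.9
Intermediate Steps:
a(-37) + ((375 + (8*(-8) + 3))/(-289 + 54))*j = -37 + ((375 + (8*(-8) + 3))/(-289 + 54))*913 = -37 + ((375 + (-64 + 3))/(-235))*913 = -37 + ((375 - 61)*(-1/235))*913 = -37 + (314*(-1/235))*913 = -37 - 314/235*913 = -37 - 286682/235 = -295377/235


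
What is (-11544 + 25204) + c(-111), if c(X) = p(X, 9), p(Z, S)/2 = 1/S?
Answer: 122942/9 ≈ 13660.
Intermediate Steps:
p(Z, S) = 2/S
c(X) = 2/9
(-11544 + 25204) + c(-111) = (-11544 + 25204) + 2/9 = 13660 + 2/9 = 122942/9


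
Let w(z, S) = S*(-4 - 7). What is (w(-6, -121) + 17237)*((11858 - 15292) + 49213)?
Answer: 850024472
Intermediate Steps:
w(z, S) = -11*S (w(z, S) = S*(-11) = -11*S)
(w(-6, -121) + 17237)*((11858 - 15292) + 49213) = (-11*(-121) + 17237)*((11858 - 15292) + 49213) = (1331 + 17237)*(-3434 + 49213) = 18568*45779 = 850024472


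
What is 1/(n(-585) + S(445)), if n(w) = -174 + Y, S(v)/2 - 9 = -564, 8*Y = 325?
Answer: -8/9947 ≈ -0.00080426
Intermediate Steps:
Y = 325/8 (Y = (1/8)*325 = 325/8 ≈ 40.625)
S(v) = -1110 (S(v) = 18 + 2*(-564) = 18 - 1128 = -1110)
n(w) = -1067/8 (n(w) = -174 + 325/8 = -1067/8)
1/(n(-585) + S(445)) = 1/(-1067/8 - 1110) = 1/(-9947/8) = -8/9947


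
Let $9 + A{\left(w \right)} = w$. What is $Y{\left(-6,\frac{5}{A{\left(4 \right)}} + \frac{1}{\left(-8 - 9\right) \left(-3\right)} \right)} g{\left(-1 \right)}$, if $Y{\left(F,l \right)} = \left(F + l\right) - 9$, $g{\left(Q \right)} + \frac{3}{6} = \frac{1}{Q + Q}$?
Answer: $\frac{815}{51} \approx 15.98$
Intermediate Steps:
$A{\left(w \right)} = -9 + w$
$g{\left(Q \right)} = - \frac{1}{2} + \frac{1}{2 Q}$ ($g{\left(Q \right)} = - \frac{1}{2} + \frac{1}{Q + Q} = - \frac{1}{2} + \frac{1}{2 Q}$)
$Y{\left(F,l \right)} = -9 + F + l$
$Y{\left(-6,\frac{5}{A{\left(4 \right)}} + \frac{1}{\left(-8 - 9\right) \left(-3\right)} \right)} g{\left(-1 \right)} = \left(-9 - 6 + \left(\frac{5}{-9 + 4} + \frac{1}{\left(-8 - 9\right) \left(-3\right)}\right)\right) \frac{1 - -1}{2 \left(-1\right)} = \left(-9 - 6 + \left(\frac{5}{-5} + \frac{1}{-17} \left(- \frac{1}{3}\right)\right)\right) \frac{1}{2} \left(-1\right) \left(1 + 1\right) = \left(-9 - 6 + \left(5 \left(- \frac{1}{5}\right) - - \frac{1}{51}\right)\right) \frac{1}{2} \left(-1\right) 2 = \left(-9 - 6 + \left(-1 + \frac{1}{51}\right)\right) \left(-1\right) = \left(-9 - 6 - \frac{50}{51}\right) \left(-1\right) = \left(- \frac{815}{51}\right) \left(-1\right) = \frac{815}{51}$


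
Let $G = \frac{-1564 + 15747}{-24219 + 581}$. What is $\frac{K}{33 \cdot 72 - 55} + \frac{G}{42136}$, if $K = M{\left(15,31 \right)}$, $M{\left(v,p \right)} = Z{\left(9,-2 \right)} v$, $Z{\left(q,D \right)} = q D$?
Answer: $- \frac{268955826103}{2311740992528} \approx -0.11634$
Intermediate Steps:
$Z{\left(q,D \right)} = D q$
$G = - \frac{14183}{23638}$ ($G = \frac{14183}{-23638} = 14183 \left(- \frac{1}{23638}\right) = - \frac{14183}{23638} \approx -0.60001$)
$M{\left(v,p \right)} = - 18 v$ ($M{\left(v,p \right)} = \left(-2\right) 9 v = - 18 v$)
$K = -270$ ($K = \left(-18\right) 15 = -270$)
$\frac{K}{33 \cdot 72 - 55} + \frac{G}{42136} = - \frac{270}{33 \cdot 72 - 55} - \frac{14183}{23638 \cdot 42136} = - \frac{270}{2376 - 55} - \frac{14183}{996010768} = - \frac{270}{2321} - \frac{14183}{996010768} = - \frac{268955826103}{2311740992528}$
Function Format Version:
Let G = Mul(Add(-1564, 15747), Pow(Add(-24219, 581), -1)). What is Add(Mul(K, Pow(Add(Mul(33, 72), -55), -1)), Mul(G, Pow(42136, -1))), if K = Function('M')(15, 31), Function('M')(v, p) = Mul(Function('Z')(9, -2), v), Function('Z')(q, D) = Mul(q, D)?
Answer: Rational(-268955826103, 2311740992528) ≈ -0.11634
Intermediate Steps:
Function('Z')(q, D) = Mul(D, q)
G = Rational(-14183, 23638) (G = Mul(14183, Pow(-23638, -1)) = Mul(14183, Rational(-1, 23638)) = Rational(-14183, 23638) ≈ -0.60001)
Function('M')(v, p) = Mul(-18, v) (Function('M')(v, p) = Mul(Mul(-2, 9), v) = Mul(-18, v))
K = -270 (K = Mul(-18, 15) = -270)
Add(Mul(K, Pow(Add(Mul(33, 72), -55), -1)), Mul(G, Pow(42136, -1))) = Add(Mul(-270, Pow(Add(Mul(33, 72), -55), -1)), Mul(Rational(-14183, 23638), Pow(42136, -1))) = Add(Mul(-270, Pow(Add(2376, -55), -1)), Mul(Rational(-14183, 23638), Rational(1, 42136))) = Add(Mul(-270, Pow(2321, -1)), Rational(-14183, 996010768)) = Add(Mul(-270, Rational(1, 2321)), Rational(-14183, 996010768)) = Add(Rational(-270, 2321), Rational(-14183, 996010768)) = Rational(-268955826103, 2311740992528)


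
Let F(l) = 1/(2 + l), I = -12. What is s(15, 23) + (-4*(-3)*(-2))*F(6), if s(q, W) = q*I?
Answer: -183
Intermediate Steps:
s(q, W) = -12*q (s(q, W) = q*(-12) = -12*q)
s(15, 23) + (-4*(-3)*(-2))*F(6) = -12*15 + (-4*(-3)*(-2))/(2 + 6) = -180 + (12*(-2))/8 = -180 - 24*⅛ = -180 - 3 = -183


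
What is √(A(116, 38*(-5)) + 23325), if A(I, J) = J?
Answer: √23135 ≈ 152.10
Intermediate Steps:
√(A(116, 38*(-5)) + 23325) = √(38*(-5) + 23325) = √(-190 + 23325) = √23135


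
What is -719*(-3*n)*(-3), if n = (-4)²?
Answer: -103536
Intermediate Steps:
n = 16
-719*(-3*n)*(-3) = -719*(-3*16)*(-3) = -(-34512)*(-3) = -719*144 = -103536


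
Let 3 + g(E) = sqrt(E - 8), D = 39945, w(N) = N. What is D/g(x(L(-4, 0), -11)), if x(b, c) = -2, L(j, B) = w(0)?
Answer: -119835/19 - 39945*I*sqrt(10)/19 ≈ -6307.1 - 6648.3*I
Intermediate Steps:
L(j, B) = 0
g(E) = -3 + sqrt(-8 + E) (g(E) = -3 + sqrt(E - 8) = -3 + sqrt(-8 + E))
D/g(x(L(-4, 0), -11)) = 39945/(-3 + sqrt(-8 - 2)) = 39945/(-3 + sqrt(-10)) = 39945/(-3 + I*sqrt(10))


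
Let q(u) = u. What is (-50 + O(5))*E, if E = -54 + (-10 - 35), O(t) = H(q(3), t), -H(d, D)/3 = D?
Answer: 6435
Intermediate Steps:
H(d, D) = -3*D
O(t) = -3*t
E = -99 (E = -54 - 45 = -99)
(-50 + O(5))*E = (-50 - 3*5)*(-99) = (-50 - 15)*(-99) = -65*(-99) = 6435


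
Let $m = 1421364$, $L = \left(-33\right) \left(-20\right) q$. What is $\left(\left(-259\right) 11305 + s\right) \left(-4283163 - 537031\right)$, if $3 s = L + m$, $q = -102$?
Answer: $11937919009518$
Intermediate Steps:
$L = -67320$ ($L = \left(-33\right) \left(-20\right) \left(-102\right) = 660 \left(-102\right) = -67320$)
$s = 451348$ ($s = \frac{-67320 + 1421364}{3} = \frac{1}{3} \cdot 1354044 = 451348$)
$\left(\left(-259\right) 11305 + s\right) \left(-4283163 - 537031\right) = \left(\left(-259\right) 11305 + 451348\right) \left(-4283163 - 537031\right) = \left(-2927995 + 451348\right) \left(-4820194\right) = \left(-2476647\right) \left(-4820194\right) = 11937919009518$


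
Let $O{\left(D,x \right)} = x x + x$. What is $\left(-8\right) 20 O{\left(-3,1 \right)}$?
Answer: $-320$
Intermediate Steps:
$O{\left(D,x \right)} = x + x^{2}$ ($O{\left(D,x \right)} = x^{2} + x = x + x^{2}$)
$\left(-8\right) 20 O{\left(-3,1 \right)} = \left(-8\right) 20 \cdot 1 \left(1 + 1\right) = - 160 \cdot 1 \cdot 2 = \left(-160\right) 2 = -320$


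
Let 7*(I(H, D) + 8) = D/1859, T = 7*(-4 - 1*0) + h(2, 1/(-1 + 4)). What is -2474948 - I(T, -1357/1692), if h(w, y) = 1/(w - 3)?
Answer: -54493219018883/22017996 ≈ -2.4749e+6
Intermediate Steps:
h(w, y) = 1/(-3 + w)
T = -29 (T = 7*(-4 - 1*0) + 1/(-3 + 2) = 7*(-4 + 0) + 1/(-1) = 7*(-4) - 1 = -28 - 1 = -29)
I(H, D) = -8 + D/13013 (I(H, D) = -8 + (D/1859)/7 = -8 + D/13013)
-2474948 - I(T, -1357/1692) = -2474948 - (-8 + (-1357/1692)/13013) = -2474948 - (-8 + (-1357*1/1692)/13013) = -2474948 - (-8 + (1/13013)*(-1357/1692)) = -2474948 - (-8 - 1357/22017996) = -2474948 - 1*(-176145325/22017996) = -2474948 + 176145325/22017996 = -54493219018883/22017996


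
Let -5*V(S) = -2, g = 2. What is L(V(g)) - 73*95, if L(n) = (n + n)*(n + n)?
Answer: -173359/25 ≈ -6934.4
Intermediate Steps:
V(S) = ⅖ (V(S) = -⅕*(-2) = ⅖)
L(n) = 4*n² (L(n) = (2*n)*(2*n) = 4*n²)
L(V(g)) - 73*95 = 4*(⅖)² - 73*95 = 4*(4/25) - 6935 = 16/25 - 6935 = -173359/25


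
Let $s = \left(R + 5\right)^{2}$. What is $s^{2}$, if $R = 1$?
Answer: $1296$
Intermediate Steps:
$s = 36$ ($s = \left(1 + 5\right)^{2} = 6^{2} = 36$)
$s^{2} = 36^{2} = 1296$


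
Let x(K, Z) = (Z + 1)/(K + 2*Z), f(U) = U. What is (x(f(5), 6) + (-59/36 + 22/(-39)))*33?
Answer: -156761/2652 ≈ -59.110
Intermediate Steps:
x(K, Z) = (1 + Z)/(K + 2*Z)
(x(f(5), 6) + (-59/36 + 22/(-39)))*33 = ((1 + 6)/(5 + 2*6) + (-59/36 + 22/(-39)))*33 = (7/(5 + 12) + (-59*1/36 + 22*(-1/39)))*33 = (7/17 + (-59/36 - 22/39))*33 = ((1/17)*7 - 1031/468)*33 = (7/17 - 1031/468)*33 = -14251/7956*33 = -156761/2652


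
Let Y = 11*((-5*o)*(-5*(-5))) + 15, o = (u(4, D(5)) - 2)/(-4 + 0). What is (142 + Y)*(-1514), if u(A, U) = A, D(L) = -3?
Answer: -1278573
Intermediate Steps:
o = -½ (o = (4 - 2)/(-4 + 0) = 2/(-4) = 2*(-¼) = -½ ≈ -0.50000)
Y = 1405/2 (Y = 11*((-5*(-½))*(-5*(-5))) + 15 = 11*((5/2)*25) + 15 = 11*(125/2) + 15 = 1375/2 + 15 = 1405/2 ≈ 702.50)
(142 + Y)*(-1514) = (142 + 1405/2)*(-1514) = (1689/2)*(-1514) = -1278573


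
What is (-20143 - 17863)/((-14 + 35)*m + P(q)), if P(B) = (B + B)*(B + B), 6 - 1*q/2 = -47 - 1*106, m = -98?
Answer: -19003/201219 ≈ -0.094439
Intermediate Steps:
q = 318 (q = 12 - 2*(-47 - 1*106) = 12 - 2*(-47 - 106) = 12 - 2*(-153) = 12 + 306 = 318)
P(B) = 4*B**2 (P(B) = (2*B)*(2*B) = 4*B**2)
(-20143 - 17863)/((-14 + 35)*m + P(q)) = (-20143 - 17863)/((-14 + 35)*(-98) + 4*318**2) = -38006/(21*(-98) + 4*101124) = -38006/(-2058 + 404496) = -38006/402438 = -38006*1/402438 = -19003/201219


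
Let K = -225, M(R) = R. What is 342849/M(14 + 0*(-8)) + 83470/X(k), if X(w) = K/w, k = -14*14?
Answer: 61236541/630 ≈ 97201.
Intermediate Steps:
k = -196
X(w) = -225/w
342849/M(14 + 0*(-8)) + 83470/X(k) = 342849/(14 + 0*(-8)) + 83470/((-225/(-196))) = 342849/(14 + 0) + 83470/((-225*(-1/196))) = 342849/14 + 83470/(225/196) = 342849*(1/14) + 83470*(196/225) = 342849/14 + 3272024/45 = 61236541/630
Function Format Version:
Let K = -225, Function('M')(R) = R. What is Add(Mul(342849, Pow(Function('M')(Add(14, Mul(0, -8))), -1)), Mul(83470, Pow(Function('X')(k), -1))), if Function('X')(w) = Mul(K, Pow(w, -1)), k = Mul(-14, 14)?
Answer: Rational(61236541, 630) ≈ 97201.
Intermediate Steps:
k = -196
Function('X')(w) = Mul(-225, Pow(w, -1))
Add(Mul(342849, Pow(Function('M')(Add(14, Mul(0, -8))), -1)), Mul(83470, Pow(Function('X')(k), -1))) = Add(Mul(342849, Pow(Add(14, Mul(0, -8)), -1)), Mul(83470, Pow(Mul(-225, Pow(-196, -1)), -1))) = Add(Mul(342849, Pow(Add(14, 0), -1)), Mul(83470, Pow(Mul(-225, Rational(-1, 196)), -1))) = Add(Mul(342849, Pow(14, -1)), Mul(83470, Pow(Rational(225, 196), -1))) = Add(Mul(342849, Rational(1, 14)), Mul(83470, Rational(196, 225))) = Add(Rational(342849, 14), Rational(3272024, 45)) = Rational(61236541, 630)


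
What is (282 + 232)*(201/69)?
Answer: 34438/23 ≈ 1497.3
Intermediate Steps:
(282 + 232)*(201/69) = 514*(201*(1/69)) = 514*(67/23) = 34438/23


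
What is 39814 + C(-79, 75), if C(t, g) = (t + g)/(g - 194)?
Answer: 4737870/119 ≈ 39814.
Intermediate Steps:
C(t, g) = (g + t)/(-194 + g)
39814 + C(-79, 75) = 39814 + (75 - 79)/(-194 + 75) = 39814 - 4/(-119) = 39814 - 1/119*(-4) = 39814 + 4/119 = 4737870/119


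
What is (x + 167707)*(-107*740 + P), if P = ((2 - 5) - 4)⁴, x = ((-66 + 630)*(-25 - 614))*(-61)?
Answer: -1700797889277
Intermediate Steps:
x = 21984156 (x = (564*(-639))*(-61) = -360396*(-61) = 21984156)
P = 2401 (P = (-3 - 4)⁴ = (-7)⁴ = 2401)
(x + 167707)*(-107*740 + P) = (21984156 + 167707)*(-107*740 + 2401) = 22151863*(-79180 + 2401) = 22151863*(-76779) = -1700797889277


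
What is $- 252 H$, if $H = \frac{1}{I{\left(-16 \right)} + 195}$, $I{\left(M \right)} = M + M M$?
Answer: $- \frac{84}{145} \approx -0.57931$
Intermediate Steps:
$I{\left(M \right)} = M + M^{2}$
$H = \frac{1}{435}$ ($H = \frac{1}{- 16 \left(1 - 16\right) + 195} = \frac{1}{\left(-16\right) \left(-15\right) + 195} = \frac{1}{240 + 195} = \frac{1}{435} \approx 0.0022989$)
$- 252 H = \left(-252\right) \frac{1}{435} = - \frac{84}{145}$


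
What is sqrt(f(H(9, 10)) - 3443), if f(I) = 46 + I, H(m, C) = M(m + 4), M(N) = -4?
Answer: I*sqrt(3401) ≈ 58.318*I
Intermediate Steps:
H(m, C) = -4
sqrt(f(H(9, 10)) - 3443) = sqrt((46 - 4) - 3443) = sqrt(42 - 3443) = sqrt(-3401) = I*sqrt(3401)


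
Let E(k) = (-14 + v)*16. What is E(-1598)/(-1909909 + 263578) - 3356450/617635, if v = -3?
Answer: -65007761038/11962725261 ≈ -5.4342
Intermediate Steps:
E(k) = -272 (E(k) = (-14 - 3)*16 = -17*16 = -272)
E(-1598)/(-1909909 + 263578) - 3356450/617635 = -272/(-1909909 + 263578) - 3356450/617635 = -272/(-1646331) - 3356450*1/617635 = -272*(-1/1646331) - 671290/123527 = 16/96843 - 671290/123527 = -65007761038/11962725261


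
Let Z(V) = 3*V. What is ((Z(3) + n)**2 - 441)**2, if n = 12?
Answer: 0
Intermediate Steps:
((Z(3) + n)**2 - 441)**2 = ((3*3 + 12)**2 - 441)**2 = ((9 + 12)**2 - 441)**2 = (21**2 - 441)**2 = (441 - 441)**2 = 0**2 = 0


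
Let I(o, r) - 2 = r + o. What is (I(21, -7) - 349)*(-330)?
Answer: 109890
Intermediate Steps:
I(o, r) = 2 + o + r (I(o, r) = 2 + (r + o) = 2 + (o + r) = 2 + o + r)
(I(21, -7) - 349)*(-330) = ((2 + 21 - 7) - 349)*(-330) = (16 - 349)*(-330) = -333*(-330) = 109890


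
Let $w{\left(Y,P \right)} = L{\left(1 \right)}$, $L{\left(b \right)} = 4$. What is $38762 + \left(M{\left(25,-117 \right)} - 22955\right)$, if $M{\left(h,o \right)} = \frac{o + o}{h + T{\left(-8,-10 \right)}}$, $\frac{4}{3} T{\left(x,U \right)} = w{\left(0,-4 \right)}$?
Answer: $\frac{221181}{14} \approx 15799.0$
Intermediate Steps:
$w{\left(Y,P \right)} = 4$
$T{\left(x,U \right)} = 3$ ($T{\left(x,U \right)} = \frac{3}{4} \cdot 4 = 3$)
$M{\left(h,o \right)} = \frac{2 o}{3 + h}$ ($M{\left(h,o \right)} = \frac{o + o}{h + 3} = \frac{2 o}{3 + h}$)
$38762 + \left(M{\left(25,-117 \right)} - 22955\right) = 38762 - \left(22955 + \frac{234}{3 + 25}\right) = 38762 - \left(22955 + \frac{234}{28}\right) = 38762 - \left(22955 + 234 \cdot \frac{1}{28}\right) = 38762 - \frac{321487}{14} = \frac{221181}{14}$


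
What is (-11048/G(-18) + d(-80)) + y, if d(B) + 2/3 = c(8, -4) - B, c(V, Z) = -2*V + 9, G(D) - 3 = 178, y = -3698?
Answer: -2001881/543 ≈ -3686.7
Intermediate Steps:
G(D) = 181 (G(D) = 3 + 178 = 181)
c(V, Z) = 9 - 2*V
d(B) = -23/3 - B (d(B) = -⅔ + ((9 - 2*8) - B) = -⅔ + ((9 - 16) - B) = -⅔ + (-7 - B) = -23/3 - B)
(-11048/G(-18) + d(-80)) + y = (-11048/181 + (-23/3 - 1*(-80))) - 3698 = (-11048*1/181 + (-23/3 + 80)) - 3698 = (-11048/181 + 217/3) - 3698 = 6133/543 - 3698 = -2001881/543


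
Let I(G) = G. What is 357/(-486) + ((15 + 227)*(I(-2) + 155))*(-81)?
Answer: -485855291/162 ≈ -2.9991e+6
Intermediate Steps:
357/(-486) + ((15 + 227)*(I(-2) + 155))*(-81) = 357/(-486) + ((15 + 227)*(-2 + 155))*(-81) = 357*(-1/486) + (242*153)*(-81) = -119/162 + 37026*(-81) = -119/162 - 2999106 = -485855291/162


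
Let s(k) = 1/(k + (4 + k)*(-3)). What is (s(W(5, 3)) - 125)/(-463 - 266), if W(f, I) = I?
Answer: 2251/13122 ≈ 0.17154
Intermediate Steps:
s(k) = 1/(-12 - 2*k) (s(k) = 1/(k + (-12 - 3*k)) = 1/(-12 - 2*k))
(s(W(5, 3)) - 125)/(-463 - 266) = (-1/(12 + 2*3) - 125)/(-463 - 266) = (-1/(12 + 6) - 125)/(-729) = (-1/18 - 125)*(-1/729) = -2251/18*(-1/729) = 2251/13122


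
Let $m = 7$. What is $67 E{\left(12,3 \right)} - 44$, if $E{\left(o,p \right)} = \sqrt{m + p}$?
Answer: $-44 + 67 \sqrt{10} \approx 167.87$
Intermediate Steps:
$E{\left(o,p \right)} = \sqrt{7 + p}$
$67 E{\left(12,3 \right)} - 44 = 67 \sqrt{7 + 3} - 44 = 67 \sqrt{10} - 44 = -44 + 67 \sqrt{10}$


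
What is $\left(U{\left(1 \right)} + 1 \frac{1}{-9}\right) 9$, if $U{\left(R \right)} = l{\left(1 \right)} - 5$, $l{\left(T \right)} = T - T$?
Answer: $-46$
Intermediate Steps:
$l{\left(T \right)} = 0$
$U{\left(R \right)} = -5$ ($U{\left(R \right)} = 0 - 5 = -5$)
$\left(U{\left(1 \right)} + 1 \frac{1}{-9}\right) 9 = \left(-5 + 1 \frac{1}{-9}\right) 9 = \left(-5 + 1 \left(- \frac{1}{9}\right)\right) 9 = \left(-5 - \frac{1}{9}\right) 9 = \left(- \frac{46}{9}\right) 9 = -46$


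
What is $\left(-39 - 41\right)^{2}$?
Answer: $6400$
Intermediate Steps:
$\left(-39 - 41\right)^{2} = \left(-80\right)^{2} = 6400$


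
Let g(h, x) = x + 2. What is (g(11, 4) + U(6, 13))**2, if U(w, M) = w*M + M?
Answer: 9409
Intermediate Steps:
g(h, x) = 2 + x
U(w, M) = M + M*w (U(w, M) = M*w + M = M + M*w)
(g(11, 4) + U(6, 13))**2 = ((2 + 4) + 13*(1 + 6))**2 = (6 + 13*7)**2 = (6 + 91)**2 = 97**2 = 9409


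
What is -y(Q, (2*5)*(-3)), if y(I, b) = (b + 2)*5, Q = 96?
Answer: 140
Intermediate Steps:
y(I, b) = 10 + 5*b (y(I, b) = (2 + b)*5 = 10 + 5*b)
-y(Q, (2*5)*(-3)) = -(10 + 5*((2*5)*(-3))) = -(10 + 5*(10*(-3))) = -(10 + 5*(-30)) = -(10 - 150) = -1*(-140) = 140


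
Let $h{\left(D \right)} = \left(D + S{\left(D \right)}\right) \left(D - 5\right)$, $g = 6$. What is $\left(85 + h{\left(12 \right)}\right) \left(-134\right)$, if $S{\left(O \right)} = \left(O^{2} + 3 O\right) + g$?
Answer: $-197114$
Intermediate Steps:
$S{\left(O \right)} = 6 + O^{2} + 3 O$ ($S{\left(O \right)} = \left(O^{2} + 3 O\right) + 6 = 6 + O^{2} + 3 O$)
$h{\left(D \right)} = \left(-5 + D\right) \left(6 + D^{2} + 4 D\right)$ ($h{\left(D \right)} = \left(D + \left(6 + D^{2} + 3 D\right)\right) \left(D - 5\right) = \left(6 + D^{2} + 4 D\right) \left(-5 + D\right) = \left(-5 + D\right) \left(6 + D^{2} + 4 D\right)$)
$\left(85 + h{\left(12 \right)}\right) \left(-134\right) = \left(85 - \left(342 - 1728\right)\right) \left(-134\right) = \left(85 - -1386\right) \left(-134\right) = \left(85 + 1386\right) \left(-134\right) = 1471 \left(-134\right) = -197114$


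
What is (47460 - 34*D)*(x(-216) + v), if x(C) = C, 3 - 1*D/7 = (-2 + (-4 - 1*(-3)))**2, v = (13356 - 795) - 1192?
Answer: 545247864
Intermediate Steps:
v = 11369 (v = 12561 - 1192 = 11369)
D = -42 (D = 21 - 7*(-2 + (-4 - 1*(-3)))**2 = 21 - 7*(-2 + (-4 + 3))**2 = 21 - 7*(-2 - 1)**2 = 21 - 7*(-3)**2 = 21 - 7*9 = 21 - 63 = -42)
(47460 - 34*D)*(x(-216) + v) = (47460 - 34*(-42))*(-216 + 11369) = (47460 + 1428)*11153 = 48888*11153 = 545247864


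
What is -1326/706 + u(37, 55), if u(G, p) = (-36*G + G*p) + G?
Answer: 260557/353 ≈ 738.12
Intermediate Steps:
u(G, p) = -35*G + G*p
-1326/706 + u(37, 55) = -1326/706 + 37*(-35 + 55) = -1326*1/706 + 37*20 = -663/353 + 740 = 260557/353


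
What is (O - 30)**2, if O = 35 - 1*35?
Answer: 900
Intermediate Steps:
O = 0 (O = 35 - 35 = 0)
(O - 30)**2 = (0 - 30)**2 = (-30)**2 = 900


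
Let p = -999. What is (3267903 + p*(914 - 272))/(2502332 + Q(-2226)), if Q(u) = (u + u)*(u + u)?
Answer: 2626545/22322636 ≈ 0.11766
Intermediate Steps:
Q(u) = 4*u² (Q(u) = (2*u)*(2*u) = 4*u²)
(3267903 + p*(914 - 272))/(2502332 + Q(-2226)) = (3267903 - 999*(914 - 272))/(2502332 + 4*(-2226)²) = (3267903 - 999*642)/(2502332 + 4*4955076) = (3267903 - 641358)/(2502332 + 19820304) = 2626545/22322636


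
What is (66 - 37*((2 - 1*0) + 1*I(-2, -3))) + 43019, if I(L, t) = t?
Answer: 43122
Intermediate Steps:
(66 - 37*((2 - 1*0) + 1*I(-2, -3))) + 43019 = (66 - 37*((2 - 1*0) + 1*(-3))) + 43019 = (66 - 37*((2 + 0) - 3)) + 43019 = (66 - 37*(2 - 3)) + 43019 = (66 - 37*(-1)) + 43019 = (66 + 37) + 43019 = 103 + 43019 = 43122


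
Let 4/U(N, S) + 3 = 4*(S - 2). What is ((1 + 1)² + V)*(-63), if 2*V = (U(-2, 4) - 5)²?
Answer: -40383/50 ≈ -807.66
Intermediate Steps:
U(N, S) = 4/(-11 + 4*S) (U(N, S) = 4/(-3 + 4*(S - 2)) = 4/(-3 + 4*(-2 + S)) = 4/(-3 + (-8 + 4*S)) = 4/(-11 + 4*S))
V = 441/50 (V = (4/(-11 + 4*4) - 5)²/2 = (4/(-11 + 16) - 5)²/2 = (4/5 - 5)²/2 = (4*(⅕) - 5)²/2 = (⅘ - 5)²/2 = (-21/5)²/2 = (½)*(441/25) = 441/50 ≈ 8.8200)
((1 + 1)² + V)*(-63) = ((1 + 1)² + 441/50)*(-63) = (2² + 441/50)*(-63) = (4 + 441/50)*(-63) = (641/50)*(-63) = -40383/50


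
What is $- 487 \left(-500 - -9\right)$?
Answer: $239117$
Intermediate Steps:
$- 487 \left(-500 - -9\right) = - 487 \left(-500 + \left(-185 + 194\right)\right) = - 487 \left(-500 + 9\right) = \left(-487\right) \left(-491\right) = 239117$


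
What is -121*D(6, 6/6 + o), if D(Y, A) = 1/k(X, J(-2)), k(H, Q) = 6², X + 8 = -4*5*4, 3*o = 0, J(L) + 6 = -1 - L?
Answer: -121/36 ≈ -3.3611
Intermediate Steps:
J(L) = -7 - L (J(L) = -6 + (-1 - L) = -7 - L)
o = 0 (o = (⅓)*0 = 0)
X = -88 (X = -8 - 4*5*4 = -8 - 20*4 = -8 - 80 = -88)
k(H, Q) = 36
D(Y, A) = 1/36
-121*D(6, 6/6 + o) = -121*1/36 = -121/36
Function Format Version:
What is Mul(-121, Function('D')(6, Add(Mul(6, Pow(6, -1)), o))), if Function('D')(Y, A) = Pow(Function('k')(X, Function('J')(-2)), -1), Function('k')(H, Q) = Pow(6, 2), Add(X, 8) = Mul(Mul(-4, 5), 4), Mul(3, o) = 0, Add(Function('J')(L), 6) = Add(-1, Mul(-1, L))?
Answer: Rational(-121, 36) ≈ -3.3611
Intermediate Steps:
Function('J')(L) = Add(-7, Mul(-1, L)) (Function('J')(L) = Add(-6, Add(-1, Mul(-1, L))) = Add(-7, Mul(-1, L)))
o = 0 (o = Mul(Rational(1, 3), 0) = 0)
X = -88 (X = Add(-8, Mul(Mul(-4, 5), 4)) = Add(-8, Mul(-20, 4)) = Add(-8, -80) = -88)
Function('k')(H, Q) = 36
Function('D')(Y, A) = Rational(1, 36) (Function('D')(Y, A) = Pow(36, -1) = Rational(1, 36))
Mul(-121, Function('D')(6, Add(Mul(6, Pow(6, -1)), o))) = Mul(-121, Rational(1, 36)) = Rational(-121, 36)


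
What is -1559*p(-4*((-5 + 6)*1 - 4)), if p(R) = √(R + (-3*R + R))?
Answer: -3118*I*√3 ≈ -5400.5*I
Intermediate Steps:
p(R) = √(-R) (p(R) = √(R - 2*R) = √(-R))
-1559*p(-4*((-5 + 6)*1 - 4)) = -1559*√(4*((-5 + 6)*1 - 4)) = -1559*√(4*(1*1 - 4)) = -1559*√(4*(1 - 4)) = -1559*√(-12) = -1559*2*I*√3 = -3118*I*√3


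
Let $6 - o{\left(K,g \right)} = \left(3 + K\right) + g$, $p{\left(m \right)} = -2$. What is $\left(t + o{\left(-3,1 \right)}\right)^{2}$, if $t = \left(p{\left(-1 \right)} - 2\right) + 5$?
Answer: $36$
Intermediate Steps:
$o{\left(K,g \right)} = 3 - K - g$ ($o{\left(K,g \right)} = 6 - \left(\left(3 + K\right) + g\right) = 6 - \left(3 + K + g\right) = 3 - K - g$)
$t = 1$ ($t = \left(-2 - 2\right) + 5 = -4 + 5 = 1$)
$\left(t + o{\left(-3,1 \right)}\right)^{2} = \left(1 - -5\right)^{2} = \left(1 + \left(3 + 3 - 1\right)\right)^{2} = \left(1 + 5\right)^{2} = 6^{2} = 36$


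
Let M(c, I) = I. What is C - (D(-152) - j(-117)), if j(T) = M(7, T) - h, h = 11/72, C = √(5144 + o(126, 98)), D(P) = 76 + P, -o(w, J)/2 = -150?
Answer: -2963/72 + 2*√1361 ≈ 32.631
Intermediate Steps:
o(w, J) = 300 (o(w, J) = -2*(-150) = 300)
C = 2*√1361 (C = √(5144 + 300) = √5444 = 2*√1361 ≈ 73.783)
h = 11/72 (h = 11*(1/72) = 11/72 ≈ 0.15278)
j(T) = -11/72 + T (j(T) = T - 1*11/72 = T - 11/72 = -11/72 + T)
C - (D(-152) - j(-117)) = 2*√1361 - ((76 - 152) - (-11/72 - 117)) = 2*√1361 - (-76 - 1*(-8435/72)) = 2*√1361 - (-76 + 8435/72) = 2*√1361 - 1*2963/72 = 2*√1361 - 2963/72 = -2963/72 + 2*√1361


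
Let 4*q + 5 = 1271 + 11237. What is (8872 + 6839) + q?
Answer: 75347/4 ≈ 18837.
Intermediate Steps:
q = 12503/4 (q = -5/4 + (1271 + 11237)/4 = -5/4 + (¼)*12508 = -5/4 + 3127 = 12503/4 ≈ 3125.8)
(8872 + 6839) + q = (8872 + 6839) + 12503/4 = 15711 + 12503/4 = 75347/4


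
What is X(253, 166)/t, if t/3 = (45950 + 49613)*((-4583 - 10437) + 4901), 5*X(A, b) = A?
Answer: -253/14505029955 ≈ -1.7442e-8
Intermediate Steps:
X(A, b) = A/5
t = -2901005991 (t = 3*((45950 + 49613)*((-4583 - 10437) + 4901)) = 3*(95563*(-15020 + 4901)) = 3*(95563*(-10119)) = 3*(-967001997) = -2901005991)
X(253, 166)/t = ((⅕)*253)/(-2901005991) = (253/5)*(-1/2901005991) = -253/14505029955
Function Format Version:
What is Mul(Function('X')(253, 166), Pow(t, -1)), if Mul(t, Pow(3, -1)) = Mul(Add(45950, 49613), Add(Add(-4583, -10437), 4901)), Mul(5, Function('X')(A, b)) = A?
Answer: Rational(-253, 14505029955) ≈ -1.7442e-8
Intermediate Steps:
Function('X')(A, b) = Mul(Rational(1, 5), A)
t = -2901005991 (t = Mul(3, Mul(Add(45950, 49613), Add(Add(-4583, -10437), 4901))) = Mul(3, Mul(95563, Add(-15020, 4901))) = Mul(3, Mul(95563, -10119)) = Mul(3, -967001997) = -2901005991)
Mul(Function('X')(253, 166), Pow(t, -1)) = Mul(Mul(Rational(1, 5), 253), Pow(-2901005991, -1)) = Mul(Rational(253, 5), Rational(-1, 2901005991)) = Rational(-253, 14505029955)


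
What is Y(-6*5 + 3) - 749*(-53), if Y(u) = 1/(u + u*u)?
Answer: 27867295/702 ≈ 39697.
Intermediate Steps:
Y(u) = 1/(u + u²)
Y(-6*5 + 3) - 749*(-53) = 1/((-6*5 + 3)*(1 + (-6*5 + 3))) - 749*(-53) = 1/((-30 + 3)*(1 + (-30 + 3))) - 1*(-39697) = 1/((-27)*(1 - 27)) + 39697 = -1/27/(-26) + 39697 = -1/27*(-1/26) + 39697 = 1/702 + 39697 = 27867295/702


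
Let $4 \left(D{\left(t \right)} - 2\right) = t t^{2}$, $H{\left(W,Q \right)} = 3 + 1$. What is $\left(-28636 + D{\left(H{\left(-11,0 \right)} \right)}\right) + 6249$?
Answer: $-22369$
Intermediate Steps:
$H{\left(W,Q \right)} = 4$
$D{\left(t \right)} = 2 + \frac{t^{3}}{4}$ ($D{\left(t \right)} = 2 + \frac{t t^{2}}{4} = 2 + \frac{t^{3}}{4}$)
$\left(-28636 + D{\left(H{\left(-11,0 \right)} \right)}\right) + 6249 = \left(-28636 + \left(2 + \frac{4^{3}}{4}\right)\right) + 6249 = \left(-28636 + \left(2 + \frac{1}{4} \cdot 64\right)\right) + 6249 = \left(-28636 + \left(2 + 16\right)\right) + 6249 = \left(-28636 + 18\right) + 6249 = -28618 + 6249 = -22369$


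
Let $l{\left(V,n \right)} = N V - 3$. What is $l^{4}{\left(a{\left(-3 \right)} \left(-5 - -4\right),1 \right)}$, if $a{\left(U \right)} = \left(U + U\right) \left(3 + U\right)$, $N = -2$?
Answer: $81$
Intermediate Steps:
$a{\left(U \right)} = 2 U \left(3 + U\right)$
$l{\left(V,n \right)} = -3 - 2 V$ ($l{\left(V,n \right)} = - 2 V - 3 = -3 - 2 V$)
$l^{4}{\left(a{\left(-3 \right)} \left(-5 - -4\right),1 \right)} = \left(-3 - 2 \cdot 2 \left(-3\right) \left(3 - 3\right) \left(-5 - -4\right)\right)^{4} = \left(-3 - 2 \cdot 2 \left(-3\right) 0 \left(-5 + 4\right)\right)^{4} = \left(-3 - 2 \cdot 0 \left(-1\right)\right)^{4} = \left(-3 - 0\right)^{4} = \left(-3 + 0\right)^{4} = \left(-3\right)^{4} = 81$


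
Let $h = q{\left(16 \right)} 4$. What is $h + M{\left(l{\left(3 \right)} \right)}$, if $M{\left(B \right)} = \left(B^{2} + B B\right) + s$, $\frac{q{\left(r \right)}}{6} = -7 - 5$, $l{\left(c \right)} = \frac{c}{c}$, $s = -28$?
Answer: $-314$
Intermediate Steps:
$l{\left(c \right)} = 1$
$q{\left(r \right)} = -72$ ($q{\left(r \right)} = 6 \left(-7 - 5\right) = 6 \left(-12\right) = -72$)
$h = -288$ ($h = \left(-72\right) 4 = -288$)
$M{\left(B \right)} = -28 + 2 B^{2}$ ($M{\left(B \right)} = \left(B^{2} + B B\right) - 28 = \left(B^{2} + B^{2}\right) - 28 = 2 B^{2} - 28 = -28 + 2 B^{2}$)
$h + M{\left(l{\left(3 \right)} \right)} = -288 - \left(28 - 2 \cdot 1^{2}\right) = -288 + \left(-28 + 2 \cdot 1\right) = -288 + \left(-28 + 2\right) = -288 - 26 = -314$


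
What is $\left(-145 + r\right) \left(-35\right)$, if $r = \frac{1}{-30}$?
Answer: $\frac{30457}{6} \approx 5076.2$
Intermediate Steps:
$r = - \frac{1}{30} \approx -0.033333$
$\left(-145 + r\right) \left(-35\right) = \left(-145 - \frac{1}{30}\right) \left(-35\right) = \left(- \frac{4351}{30}\right) \left(-35\right) = \frac{30457}{6}$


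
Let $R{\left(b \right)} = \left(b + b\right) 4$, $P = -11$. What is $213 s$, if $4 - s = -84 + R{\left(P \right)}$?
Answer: $37488$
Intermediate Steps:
$R{\left(b \right)} = 8 b$ ($R{\left(b \right)} = 2 b 4 = 8 b$)
$s = 176$ ($s = 4 - \left(-84 + 8 \left(-11\right)\right) = 4 - \left(-84 - 88\right) = 4 - -172 = 4 + 172 = 176$)
$213 s = 213 \cdot 176 = 37488$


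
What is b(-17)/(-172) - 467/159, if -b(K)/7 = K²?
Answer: 241333/27348 ≈ 8.8245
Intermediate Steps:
b(K) = -7*K²
b(-17)/(-172) - 467/159 = -7*(-17)²/(-172) - 467/159 = -7*289*(-1/172) - 467*1/159 = -2023*(-1/172) - 467/159 = 2023/172 - 467/159 = 241333/27348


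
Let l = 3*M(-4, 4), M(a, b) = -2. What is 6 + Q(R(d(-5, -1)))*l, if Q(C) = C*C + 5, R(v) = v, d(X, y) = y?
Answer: -30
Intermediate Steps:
l = -6 (l = 3*(-2) = -6)
Q(C) = 5 + C² (Q(C) = C² + 5 = 5 + C²)
6 + Q(R(d(-5, -1)))*l = 6 + (5 + (-1)²)*(-6) = 6 + (5 + 1)*(-6) = 6 + 6*(-6) = 6 - 36 = -30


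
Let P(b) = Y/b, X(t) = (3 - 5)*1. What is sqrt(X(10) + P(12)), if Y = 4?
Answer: I*sqrt(15)/3 ≈ 1.291*I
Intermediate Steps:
X(t) = -2 (X(t) = -2*1 = -2)
P(b) = 4/b
sqrt(X(10) + P(12)) = sqrt(-2 + 4/12) = sqrt(-2 + 4*(1/12)) = sqrt(-2 + 1/3) = sqrt(-5/3) = I*sqrt(15)/3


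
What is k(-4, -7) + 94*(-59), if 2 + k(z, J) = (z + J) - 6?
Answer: -5565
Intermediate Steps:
k(z, J) = -8 + J + z (k(z, J) = -2 + ((z + J) - 6) = -2 + ((J + z) - 6) = -2 + (-6 + J + z) = -8 + J + z)
k(-4, -7) + 94*(-59) = (-8 - 7 - 4) + 94*(-59) = -19 - 5546 = -5565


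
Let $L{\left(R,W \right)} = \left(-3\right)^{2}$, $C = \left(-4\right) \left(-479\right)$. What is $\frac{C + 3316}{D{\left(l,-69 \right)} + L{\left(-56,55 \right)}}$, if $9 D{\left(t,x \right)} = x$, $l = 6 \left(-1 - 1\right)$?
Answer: $3924$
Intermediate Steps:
$C = 1916$
$L{\left(R,W \right)} = 9$
$l = -12$ ($l = 6 \left(-2\right) = -12$)
$D{\left(t,x \right)} = \frac{x}{9}$
$\frac{C + 3316}{D{\left(l,-69 \right)} + L{\left(-56,55 \right)}} = \frac{1916 + 3316}{\frac{1}{9} \left(-69\right) + 9} = \frac{5232}{- \frac{23}{3} + 9} = \frac{5232}{\frac{4}{3}} = 5232 \cdot \frac{3}{4} = 3924$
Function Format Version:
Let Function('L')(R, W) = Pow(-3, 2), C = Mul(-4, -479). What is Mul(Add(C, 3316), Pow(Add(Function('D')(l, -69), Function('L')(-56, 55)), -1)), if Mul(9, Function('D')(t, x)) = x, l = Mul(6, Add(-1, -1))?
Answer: 3924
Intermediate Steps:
C = 1916
Function('L')(R, W) = 9
l = -12 (l = Mul(6, -2) = -12)
Function('D')(t, x) = Mul(Rational(1, 9), x)
Mul(Add(C, 3316), Pow(Add(Function('D')(l, -69), Function('L')(-56, 55)), -1)) = Mul(Add(1916, 3316), Pow(Add(Mul(Rational(1, 9), -69), 9), -1)) = Mul(5232, Pow(Add(Rational(-23, 3), 9), -1)) = Mul(5232, Pow(Rational(4, 3), -1)) = Mul(5232, Rational(3, 4)) = 3924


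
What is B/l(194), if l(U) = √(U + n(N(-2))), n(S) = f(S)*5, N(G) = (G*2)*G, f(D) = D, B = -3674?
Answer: -1837*√26/39 ≈ -240.18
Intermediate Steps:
N(G) = 2*G² (N(G) = (2*G)*G = 2*G²)
n(S) = 5*S (n(S) = S*5 = 5*S)
l(U) = √(40 + U) (l(U) = √(U + 5*(2*(-2)²)) = √(U + 5*(2*4)) = √(U + 5*8) = √(U + 40) = √(40 + U))
B/l(194) = -3674/√(40 + 194) = -3674*√26/78 = -1837*√26/39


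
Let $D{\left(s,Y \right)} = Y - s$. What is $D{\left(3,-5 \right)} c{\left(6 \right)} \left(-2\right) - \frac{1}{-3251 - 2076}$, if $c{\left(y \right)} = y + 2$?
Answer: $\frac{681857}{5327} \approx 128.0$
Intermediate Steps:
$c{\left(y \right)} = 2 + y$
$D{\left(3,-5 \right)} c{\left(6 \right)} \left(-2\right) - \frac{1}{-3251 - 2076} = \left(-5 - 3\right) \left(2 + 6\right) \left(-2\right) - \frac{1}{-3251 - 2076} = \left(-5 - 3\right) 8 \left(-2\right) - \frac{1}{-5327} = \left(-8\right) 8 \left(-2\right) - - \frac{1}{5327} = \left(-64\right) \left(-2\right) + \frac{1}{5327} = 128 + \frac{1}{5327} = \frac{681857}{5327}$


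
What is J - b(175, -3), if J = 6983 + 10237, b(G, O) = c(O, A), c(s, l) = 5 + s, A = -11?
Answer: 17218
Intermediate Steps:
b(G, O) = 5 + O
J = 17220
J - b(175, -3) = 17220 - (5 - 3) = 17220 - 1*2 = 17220 - 2 = 17218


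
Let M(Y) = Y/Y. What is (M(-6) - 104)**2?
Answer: 10609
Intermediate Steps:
M(Y) = 1
(M(-6) - 104)**2 = (1 - 104)**2 = (-103)**2 = 10609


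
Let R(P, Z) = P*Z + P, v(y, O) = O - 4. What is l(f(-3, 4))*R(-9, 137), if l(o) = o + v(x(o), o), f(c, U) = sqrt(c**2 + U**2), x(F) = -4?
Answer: -7452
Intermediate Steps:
v(y, O) = -4 + O
f(c, U) = sqrt(U**2 + c**2)
l(o) = -4 + 2*o (l(o) = o + (-4 + o) = -4 + 2*o)
R(P, Z) = P + P*Z
l(f(-3, 4))*R(-9, 137) = (-4 + 2*sqrt(4**2 + (-3)**2))*(-9*(1 + 137)) = (-4 + 2*sqrt(16 + 9))*(-9*138) = (-4 + 2*sqrt(25))*(-1242) = (-4 + 2*5)*(-1242) = (-4 + 10)*(-1242) = 6*(-1242) = -7452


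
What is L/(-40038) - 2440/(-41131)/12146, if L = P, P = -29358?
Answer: 1222223579819/1666839080899 ≈ 0.73326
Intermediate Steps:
L = -29358
L/(-40038) - 2440/(-41131)/12146 = -29358/(-40038) - 2440/(-41131)/12146 = -29358*(-1/40038) - 2440*(-1/41131)*(1/12146) = 4893/6673 + (2440/41131)*(1/12146) = 4893/6673 + 1220/249788563 = 1222223579819/1666839080899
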